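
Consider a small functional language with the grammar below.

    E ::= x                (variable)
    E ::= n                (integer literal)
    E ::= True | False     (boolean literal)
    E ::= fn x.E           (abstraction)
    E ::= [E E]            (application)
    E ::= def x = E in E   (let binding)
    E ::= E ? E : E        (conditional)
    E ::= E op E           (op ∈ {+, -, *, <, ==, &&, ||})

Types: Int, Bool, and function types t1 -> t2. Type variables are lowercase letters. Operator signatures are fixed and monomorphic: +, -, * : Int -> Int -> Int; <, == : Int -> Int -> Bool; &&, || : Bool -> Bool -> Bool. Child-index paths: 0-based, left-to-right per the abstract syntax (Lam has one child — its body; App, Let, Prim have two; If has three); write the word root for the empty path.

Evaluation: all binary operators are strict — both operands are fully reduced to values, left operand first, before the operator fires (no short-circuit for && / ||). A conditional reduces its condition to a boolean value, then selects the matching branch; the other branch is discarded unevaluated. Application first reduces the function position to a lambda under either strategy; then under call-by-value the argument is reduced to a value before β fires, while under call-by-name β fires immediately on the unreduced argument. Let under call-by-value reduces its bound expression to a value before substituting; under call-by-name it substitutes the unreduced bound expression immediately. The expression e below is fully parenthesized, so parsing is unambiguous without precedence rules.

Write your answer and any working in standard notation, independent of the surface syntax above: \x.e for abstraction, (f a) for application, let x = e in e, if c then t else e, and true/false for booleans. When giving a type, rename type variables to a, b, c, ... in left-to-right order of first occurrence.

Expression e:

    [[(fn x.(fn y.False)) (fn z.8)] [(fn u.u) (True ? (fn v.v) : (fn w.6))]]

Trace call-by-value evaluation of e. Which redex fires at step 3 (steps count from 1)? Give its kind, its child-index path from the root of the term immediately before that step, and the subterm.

Derivation:
step 0: (((\x.(\y.false)) (\z.8)) ((\u.u) (if true then (\v.v) else (\w.6))))
step 1: [beta@0] ((\y.false) ((\u.u) (if true then (\v.v) else (\w.6))))
step 2: [if@1.1] ((\y.false) ((\u.u) (\v.v)))
step 3: [beta@1] ((\y.false) (\v.v))

Answer: beta at 1 : ((\u.u) (\v.v))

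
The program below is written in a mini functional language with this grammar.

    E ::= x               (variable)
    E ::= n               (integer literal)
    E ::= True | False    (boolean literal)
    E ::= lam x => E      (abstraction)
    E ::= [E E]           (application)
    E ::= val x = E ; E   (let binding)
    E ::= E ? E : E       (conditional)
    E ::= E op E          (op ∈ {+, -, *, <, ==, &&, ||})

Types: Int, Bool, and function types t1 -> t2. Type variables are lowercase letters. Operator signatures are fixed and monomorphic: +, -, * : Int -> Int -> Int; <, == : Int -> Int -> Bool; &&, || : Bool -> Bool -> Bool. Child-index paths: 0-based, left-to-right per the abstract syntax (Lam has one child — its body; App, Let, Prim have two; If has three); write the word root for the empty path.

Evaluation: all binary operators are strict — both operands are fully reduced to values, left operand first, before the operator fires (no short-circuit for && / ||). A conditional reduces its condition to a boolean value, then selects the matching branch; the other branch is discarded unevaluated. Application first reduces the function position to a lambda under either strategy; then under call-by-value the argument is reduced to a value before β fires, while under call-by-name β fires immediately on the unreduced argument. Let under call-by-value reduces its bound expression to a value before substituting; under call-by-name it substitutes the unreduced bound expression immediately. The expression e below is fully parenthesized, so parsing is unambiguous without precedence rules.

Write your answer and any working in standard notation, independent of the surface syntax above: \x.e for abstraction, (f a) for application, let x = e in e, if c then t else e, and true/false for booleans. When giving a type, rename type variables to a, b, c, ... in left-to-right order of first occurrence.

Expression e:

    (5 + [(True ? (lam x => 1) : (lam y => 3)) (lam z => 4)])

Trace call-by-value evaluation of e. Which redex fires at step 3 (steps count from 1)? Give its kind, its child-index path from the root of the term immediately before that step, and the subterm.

Answer: delta at root : (5 + 1)

Derivation:
step 0: (5 + ((if true then (\x.1) else (\y.3)) (\z.4)))
step 1: [if@1.0] (5 + ((\x.1) (\z.4)))
step 2: [beta@1] (5 + 1)
step 3: [delta@root] 6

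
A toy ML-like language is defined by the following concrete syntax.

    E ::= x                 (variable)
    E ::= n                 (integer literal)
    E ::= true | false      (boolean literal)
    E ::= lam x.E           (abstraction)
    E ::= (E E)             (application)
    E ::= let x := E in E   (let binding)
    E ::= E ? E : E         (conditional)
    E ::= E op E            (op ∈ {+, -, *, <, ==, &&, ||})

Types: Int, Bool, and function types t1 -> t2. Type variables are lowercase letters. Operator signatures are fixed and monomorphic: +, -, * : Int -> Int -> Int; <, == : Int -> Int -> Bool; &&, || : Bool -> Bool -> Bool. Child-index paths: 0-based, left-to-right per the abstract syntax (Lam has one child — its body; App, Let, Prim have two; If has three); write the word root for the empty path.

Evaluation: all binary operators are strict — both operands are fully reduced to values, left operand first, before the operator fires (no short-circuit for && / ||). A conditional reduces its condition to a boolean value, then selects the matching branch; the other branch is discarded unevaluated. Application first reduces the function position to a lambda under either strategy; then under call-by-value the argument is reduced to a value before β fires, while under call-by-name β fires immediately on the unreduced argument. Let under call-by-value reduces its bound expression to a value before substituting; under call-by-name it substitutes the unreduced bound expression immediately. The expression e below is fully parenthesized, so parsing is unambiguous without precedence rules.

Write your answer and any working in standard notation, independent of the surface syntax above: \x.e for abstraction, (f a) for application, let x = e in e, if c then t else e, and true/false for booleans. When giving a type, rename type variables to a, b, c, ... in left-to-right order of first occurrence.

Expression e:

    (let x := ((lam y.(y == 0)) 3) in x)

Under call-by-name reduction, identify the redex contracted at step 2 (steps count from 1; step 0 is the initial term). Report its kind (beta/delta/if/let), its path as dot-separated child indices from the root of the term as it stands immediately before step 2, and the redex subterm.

Answer: beta at root : ((\y.(y == 0)) 3)

Derivation:
step 0: (let x = ((\y.(y == 0)) 3) in x)
step 1: [let@root] ((\y.(y == 0)) 3)
step 2: [beta@root] (3 == 0)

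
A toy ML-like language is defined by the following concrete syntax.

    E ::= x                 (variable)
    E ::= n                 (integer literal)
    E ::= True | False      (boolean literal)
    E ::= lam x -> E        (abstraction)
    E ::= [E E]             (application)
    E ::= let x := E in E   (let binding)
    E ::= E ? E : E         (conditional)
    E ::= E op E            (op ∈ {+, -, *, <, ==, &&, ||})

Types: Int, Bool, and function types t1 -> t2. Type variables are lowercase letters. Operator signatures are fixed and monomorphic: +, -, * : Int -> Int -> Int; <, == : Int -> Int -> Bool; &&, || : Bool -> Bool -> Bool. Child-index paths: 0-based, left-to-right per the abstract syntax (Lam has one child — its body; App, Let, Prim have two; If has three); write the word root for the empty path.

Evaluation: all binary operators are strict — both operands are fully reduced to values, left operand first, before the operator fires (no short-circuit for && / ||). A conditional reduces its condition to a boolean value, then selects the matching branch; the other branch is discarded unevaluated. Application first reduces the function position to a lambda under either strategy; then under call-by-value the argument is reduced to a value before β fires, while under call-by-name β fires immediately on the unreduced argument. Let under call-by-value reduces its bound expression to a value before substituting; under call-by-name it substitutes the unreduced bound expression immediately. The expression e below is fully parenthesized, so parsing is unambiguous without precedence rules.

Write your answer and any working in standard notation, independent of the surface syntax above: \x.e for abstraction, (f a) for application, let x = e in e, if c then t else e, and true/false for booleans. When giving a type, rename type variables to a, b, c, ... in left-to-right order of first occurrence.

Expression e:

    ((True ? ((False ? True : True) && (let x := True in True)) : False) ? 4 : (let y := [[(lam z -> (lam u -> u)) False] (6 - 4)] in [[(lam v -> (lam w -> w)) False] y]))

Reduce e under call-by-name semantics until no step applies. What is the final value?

Answer: 4

Derivation:
step 0: (if (if true then ((if false then true else true) && (let x = true in true)) else false) then 4 else (let y = (((\z.(\u.u)) false) (6 - 4)) in (((\v.(\w.w)) false) y)))
step 1: [if@0] (if ((if false then true else true) && (let x = true in true)) then 4 else (let y = (((\z.(\u.u)) false) (6 - 4)) in (((\v.(\w.w)) false) y)))
step 2: [if@0.0] (if (true && (let x = true in true)) then 4 else (let y = (((\z.(\u.u)) false) (6 - 4)) in (((\v.(\w.w)) false) y)))
step 3: [let@0.1] (if (true && true) then 4 else (let y = (((\z.(\u.u)) false) (6 - 4)) in (((\v.(\w.w)) false) y)))
step 4: [delta@0] (if true then 4 else (let y = (((\z.(\u.u)) false) (6 - 4)) in (((\v.(\w.w)) false) y)))
step 5: [if@root] 4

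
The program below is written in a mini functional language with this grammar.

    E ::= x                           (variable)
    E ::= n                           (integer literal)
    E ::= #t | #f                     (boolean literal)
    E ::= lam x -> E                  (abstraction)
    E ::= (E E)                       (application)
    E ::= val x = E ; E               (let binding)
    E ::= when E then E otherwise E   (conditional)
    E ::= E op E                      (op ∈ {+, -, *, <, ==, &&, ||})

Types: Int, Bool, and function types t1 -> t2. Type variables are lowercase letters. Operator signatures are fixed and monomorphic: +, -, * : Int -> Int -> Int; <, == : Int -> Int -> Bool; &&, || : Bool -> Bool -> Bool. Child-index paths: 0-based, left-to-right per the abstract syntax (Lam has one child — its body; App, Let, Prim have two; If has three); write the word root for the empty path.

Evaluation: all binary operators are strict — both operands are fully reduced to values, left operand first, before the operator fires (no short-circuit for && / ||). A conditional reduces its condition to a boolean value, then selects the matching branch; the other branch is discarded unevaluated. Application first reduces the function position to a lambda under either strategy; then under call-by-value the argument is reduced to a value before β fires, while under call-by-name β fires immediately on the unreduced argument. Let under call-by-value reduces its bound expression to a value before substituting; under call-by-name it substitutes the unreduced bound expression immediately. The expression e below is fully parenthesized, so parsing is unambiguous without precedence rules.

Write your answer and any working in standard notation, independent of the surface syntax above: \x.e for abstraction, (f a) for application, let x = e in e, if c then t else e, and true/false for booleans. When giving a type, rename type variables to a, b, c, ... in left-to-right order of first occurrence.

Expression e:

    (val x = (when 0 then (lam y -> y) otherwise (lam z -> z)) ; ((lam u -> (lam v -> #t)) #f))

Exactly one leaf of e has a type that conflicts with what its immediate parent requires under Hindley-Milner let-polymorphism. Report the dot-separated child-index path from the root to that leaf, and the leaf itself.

Trace:
  unify Int ~ Bool
  FAIL: mismatch Int ~ Bool

Answer: 0.0 : 0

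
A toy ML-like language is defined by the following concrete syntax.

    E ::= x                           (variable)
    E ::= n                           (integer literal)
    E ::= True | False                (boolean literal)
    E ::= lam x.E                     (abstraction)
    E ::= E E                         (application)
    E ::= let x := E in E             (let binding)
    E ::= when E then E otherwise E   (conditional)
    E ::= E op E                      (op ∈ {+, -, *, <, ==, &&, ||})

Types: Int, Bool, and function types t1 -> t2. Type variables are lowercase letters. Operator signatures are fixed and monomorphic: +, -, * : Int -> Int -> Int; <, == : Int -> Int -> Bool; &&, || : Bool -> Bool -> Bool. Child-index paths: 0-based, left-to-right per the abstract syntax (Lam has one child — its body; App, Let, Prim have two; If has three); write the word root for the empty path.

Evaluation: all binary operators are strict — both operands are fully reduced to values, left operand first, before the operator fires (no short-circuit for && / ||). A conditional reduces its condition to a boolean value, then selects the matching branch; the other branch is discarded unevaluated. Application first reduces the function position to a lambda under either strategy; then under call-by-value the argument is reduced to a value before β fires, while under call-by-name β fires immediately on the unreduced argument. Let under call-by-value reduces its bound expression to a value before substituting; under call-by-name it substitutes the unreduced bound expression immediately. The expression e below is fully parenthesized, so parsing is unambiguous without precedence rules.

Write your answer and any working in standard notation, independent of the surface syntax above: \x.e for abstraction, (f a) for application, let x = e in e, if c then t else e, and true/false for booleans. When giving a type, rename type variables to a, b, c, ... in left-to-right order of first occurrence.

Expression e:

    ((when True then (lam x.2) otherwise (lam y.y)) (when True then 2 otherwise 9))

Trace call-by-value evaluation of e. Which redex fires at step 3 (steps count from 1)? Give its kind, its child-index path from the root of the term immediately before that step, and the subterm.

Answer: beta at root : ((\x.2) 2)

Working:
step 0: ((if true then (\x.2) else (\y.y)) (if true then 2 else 9))
step 1: [if@0] ((\x.2) (if true then 2 else 9))
step 2: [if@1] ((\x.2) 2)
step 3: [beta@root] 2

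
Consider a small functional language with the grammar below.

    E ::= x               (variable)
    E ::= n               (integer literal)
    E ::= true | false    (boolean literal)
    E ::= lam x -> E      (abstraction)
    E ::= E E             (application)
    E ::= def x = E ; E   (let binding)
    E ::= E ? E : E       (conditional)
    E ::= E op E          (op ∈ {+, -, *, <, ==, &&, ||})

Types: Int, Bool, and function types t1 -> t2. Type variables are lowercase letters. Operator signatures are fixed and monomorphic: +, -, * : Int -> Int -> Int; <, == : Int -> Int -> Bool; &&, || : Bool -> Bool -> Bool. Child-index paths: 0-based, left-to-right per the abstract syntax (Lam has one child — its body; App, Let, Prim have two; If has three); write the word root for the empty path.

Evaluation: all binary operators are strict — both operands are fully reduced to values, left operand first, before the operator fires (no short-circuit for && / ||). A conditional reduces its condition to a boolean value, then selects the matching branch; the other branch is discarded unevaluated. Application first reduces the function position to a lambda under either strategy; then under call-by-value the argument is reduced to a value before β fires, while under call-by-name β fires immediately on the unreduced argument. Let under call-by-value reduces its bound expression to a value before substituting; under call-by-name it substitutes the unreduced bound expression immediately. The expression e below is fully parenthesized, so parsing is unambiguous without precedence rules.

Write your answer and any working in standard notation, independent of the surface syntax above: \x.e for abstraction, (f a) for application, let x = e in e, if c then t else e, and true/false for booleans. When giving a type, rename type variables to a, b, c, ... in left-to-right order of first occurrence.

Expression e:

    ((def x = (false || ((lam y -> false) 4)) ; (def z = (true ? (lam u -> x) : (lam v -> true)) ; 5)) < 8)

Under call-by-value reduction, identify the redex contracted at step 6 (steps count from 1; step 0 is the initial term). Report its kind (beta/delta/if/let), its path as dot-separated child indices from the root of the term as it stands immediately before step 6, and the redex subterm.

Derivation:
step 0: ((let x = (false || ((\y.false) 4)) in (let z = (if true then (\u.x) else (\v.true)) in 5)) < 8)
step 1: [beta@0.0.1] ((let x = (false || false) in (let z = (if true then (\u.x) else (\v.true)) in 5)) < 8)
step 2: [delta@0.0] ((let x = false in (let z = (if true then (\u.x) else (\v.true)) in 5)) < 8)
step 3: [let@0] ((let z = (if true then (\u.false) else (\v.true)) in 5) < 8)
step 4: [if@0.0] ((let z = (\u.false) in 5) < 8)
step 5: [let@0] (5 < 8)
step 6: [delta@root] true

Answer: delta at root : (5 < 8)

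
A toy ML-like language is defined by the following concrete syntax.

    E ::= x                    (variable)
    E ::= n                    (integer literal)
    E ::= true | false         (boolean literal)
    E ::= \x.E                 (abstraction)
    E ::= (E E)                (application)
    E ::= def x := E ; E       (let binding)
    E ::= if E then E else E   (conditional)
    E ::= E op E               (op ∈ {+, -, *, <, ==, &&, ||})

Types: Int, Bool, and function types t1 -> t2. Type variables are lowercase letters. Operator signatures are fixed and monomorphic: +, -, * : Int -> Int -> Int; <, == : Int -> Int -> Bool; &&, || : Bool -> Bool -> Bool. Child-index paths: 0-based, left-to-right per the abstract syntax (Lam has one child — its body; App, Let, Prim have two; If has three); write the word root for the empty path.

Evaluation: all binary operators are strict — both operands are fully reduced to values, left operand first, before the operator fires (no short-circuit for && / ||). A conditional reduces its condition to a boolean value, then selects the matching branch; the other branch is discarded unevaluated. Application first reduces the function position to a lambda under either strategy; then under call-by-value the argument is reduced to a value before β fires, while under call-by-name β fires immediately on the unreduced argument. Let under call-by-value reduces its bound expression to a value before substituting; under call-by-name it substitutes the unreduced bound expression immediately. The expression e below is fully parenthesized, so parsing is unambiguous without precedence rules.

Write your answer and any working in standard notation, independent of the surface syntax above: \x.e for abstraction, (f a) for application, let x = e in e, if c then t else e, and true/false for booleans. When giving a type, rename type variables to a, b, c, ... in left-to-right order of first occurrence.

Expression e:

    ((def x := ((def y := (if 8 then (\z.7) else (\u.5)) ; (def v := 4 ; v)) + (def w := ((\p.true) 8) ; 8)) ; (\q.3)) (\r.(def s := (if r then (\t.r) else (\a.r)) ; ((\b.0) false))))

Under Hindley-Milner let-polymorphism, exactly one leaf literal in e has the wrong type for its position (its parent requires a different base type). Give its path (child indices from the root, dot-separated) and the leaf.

Answer: 0.0.0.0.0 : 8

Working:
  unify Int ~ Bool
  FAIL: mismatch Int ~ Bool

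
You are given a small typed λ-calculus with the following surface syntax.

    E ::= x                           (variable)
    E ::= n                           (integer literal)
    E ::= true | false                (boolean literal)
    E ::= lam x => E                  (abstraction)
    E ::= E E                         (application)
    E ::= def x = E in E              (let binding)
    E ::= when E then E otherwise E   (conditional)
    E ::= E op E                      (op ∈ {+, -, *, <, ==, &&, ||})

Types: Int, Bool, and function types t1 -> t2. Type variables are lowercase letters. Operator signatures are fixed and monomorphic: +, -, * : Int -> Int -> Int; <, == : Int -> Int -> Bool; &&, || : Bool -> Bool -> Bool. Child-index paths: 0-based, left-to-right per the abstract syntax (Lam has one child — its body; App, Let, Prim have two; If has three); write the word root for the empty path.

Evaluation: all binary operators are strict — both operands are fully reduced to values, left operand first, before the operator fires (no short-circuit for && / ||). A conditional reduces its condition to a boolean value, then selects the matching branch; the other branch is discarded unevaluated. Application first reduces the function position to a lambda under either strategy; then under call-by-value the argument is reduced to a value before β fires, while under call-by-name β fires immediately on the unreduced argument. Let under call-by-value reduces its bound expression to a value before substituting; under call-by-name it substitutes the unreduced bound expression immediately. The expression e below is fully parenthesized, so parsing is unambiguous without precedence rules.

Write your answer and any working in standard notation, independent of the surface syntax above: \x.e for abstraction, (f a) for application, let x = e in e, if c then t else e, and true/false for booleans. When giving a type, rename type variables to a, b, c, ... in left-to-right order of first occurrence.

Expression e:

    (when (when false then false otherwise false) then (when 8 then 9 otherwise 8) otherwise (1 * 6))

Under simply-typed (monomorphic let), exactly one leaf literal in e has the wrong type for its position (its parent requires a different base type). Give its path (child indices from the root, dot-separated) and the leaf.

Derivation:
  unify Bool ~ Bool
  unify Bool ~ Bool
  unify Bool ~ Bool
  unify Int ~ Bool
  FAIL: mismatch Int ~ Bool

Answer: 1.0 : 8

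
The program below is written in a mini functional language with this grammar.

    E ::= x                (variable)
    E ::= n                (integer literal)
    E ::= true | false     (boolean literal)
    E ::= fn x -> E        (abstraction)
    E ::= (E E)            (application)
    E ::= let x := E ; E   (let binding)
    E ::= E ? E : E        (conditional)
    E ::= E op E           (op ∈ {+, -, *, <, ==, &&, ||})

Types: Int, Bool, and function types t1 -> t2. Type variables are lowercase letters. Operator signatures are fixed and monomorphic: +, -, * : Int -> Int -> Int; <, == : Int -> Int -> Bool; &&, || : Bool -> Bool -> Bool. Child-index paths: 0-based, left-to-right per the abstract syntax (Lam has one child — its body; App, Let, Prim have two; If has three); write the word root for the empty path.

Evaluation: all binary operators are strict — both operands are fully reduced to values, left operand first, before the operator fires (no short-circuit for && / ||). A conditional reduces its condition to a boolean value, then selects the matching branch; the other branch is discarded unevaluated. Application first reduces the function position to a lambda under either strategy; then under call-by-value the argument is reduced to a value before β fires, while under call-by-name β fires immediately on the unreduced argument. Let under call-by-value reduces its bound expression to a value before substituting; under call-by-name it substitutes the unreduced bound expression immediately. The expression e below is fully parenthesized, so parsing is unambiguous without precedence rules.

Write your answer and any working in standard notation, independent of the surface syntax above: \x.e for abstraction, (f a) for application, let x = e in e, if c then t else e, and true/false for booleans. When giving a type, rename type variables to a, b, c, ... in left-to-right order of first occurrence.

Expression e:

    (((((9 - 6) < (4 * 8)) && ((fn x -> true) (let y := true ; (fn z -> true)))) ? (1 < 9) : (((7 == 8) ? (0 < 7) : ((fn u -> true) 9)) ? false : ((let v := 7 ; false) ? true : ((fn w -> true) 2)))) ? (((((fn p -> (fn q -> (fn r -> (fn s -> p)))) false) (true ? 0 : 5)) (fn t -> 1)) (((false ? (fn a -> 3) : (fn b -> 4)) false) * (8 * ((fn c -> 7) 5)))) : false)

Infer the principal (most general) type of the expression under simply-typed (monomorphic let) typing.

Derivation:
  unify Int ~ Int
  unify Int ~ Int
  unify Int ~ Int
  unify Int ~ Int
  unify Int ~ Int
  unify Int ~ Int
  unify Bool ~ Bool
\x._ : a -> Bool
let y : Bool
\z._ : b -> Bool
  unify a -> Bool ~ (b -> Bool) -> c
  unify a ~ b -> Bool
  unify Bool ~ c
_ _ : Bool
  unify Bool ~ Bool
  unify Bool ~ Bool
  unify Int ~ Int
  unify Int ~ Int
  unify Int ~ Int
  unify Int ~ Int
  unify Bool ~ Bool
  unify Int ~ Int
  unify Int ~ Int
\u._ : d -> Bool
  unify d -> Bool ~ Int -> e
  unify d ~ Int
  unify Bool ~ e
_ _ : Bool
  unify Bool ~ Bool
  unify Bool ~ Bool
let v : Int
  unify Bool ~ Bool
\w._ : f -> Bool
  unify f -> Bool ~ Int -> g
  unify f ~ Int
  unify Bool ~ g
_ _ : Bool
  unify Bool ~ Bool
  unify Bool ~ Bool
  unify Bool ~ Bool
  unify Bool ~ Bool
p : h
\s._ : k -> h
\r._ : j -> k -> h
\q._ : i -> j -> k -> h
\p._ : h -> i -> j -> k -> h
  unify h -> i -> j -> k -> h ~ Bool -> l
  unify h ~ Bool
  unify i -> j -> k -> Bool ~ l
_ _ : i -> j -> k -> Bool
  unify Bool ~ Bool
  unify Int ~ Int
  unify i -> j -> k -> Bool ~ Int -> m
  unify i ~ Int
  unify j -> k -> Bool ~ m
_ _ : j -> k -> Bool
\t._ : n -> Int
  unify j -> k -> Bool ~ (n -> Int) -> o
  unify j ~ n -> Int
  unify k -> Bool ~ o
_ _ : k -> Bool
  unify Bool ~ Bool
\a._ : p -> Int
\b._ : q -> Int
  unify p -> Int ~ q -> Int
  unify p ~ q
  unify Int ~ Int
  unify q -> Int ~ Bool -> r
  unify q ~ Bool
  unify Int ~ r
_ _ : Int
  unify Int ~ Int
  unify Int ~ Int
\c._ : s -> Int
  unify s -> Int ~ Int -> t
  unify s ~ Int
  unify Int ~ t
_ _ : Int
  unify Int ~ Int
  unify Int ~ Int
  unify k -> Bool ~ Int -> u
  unify k ~ Int
  unify Bool ~ u
_ _ : Bool
  unify Bool ~ Bool

Answer: Bool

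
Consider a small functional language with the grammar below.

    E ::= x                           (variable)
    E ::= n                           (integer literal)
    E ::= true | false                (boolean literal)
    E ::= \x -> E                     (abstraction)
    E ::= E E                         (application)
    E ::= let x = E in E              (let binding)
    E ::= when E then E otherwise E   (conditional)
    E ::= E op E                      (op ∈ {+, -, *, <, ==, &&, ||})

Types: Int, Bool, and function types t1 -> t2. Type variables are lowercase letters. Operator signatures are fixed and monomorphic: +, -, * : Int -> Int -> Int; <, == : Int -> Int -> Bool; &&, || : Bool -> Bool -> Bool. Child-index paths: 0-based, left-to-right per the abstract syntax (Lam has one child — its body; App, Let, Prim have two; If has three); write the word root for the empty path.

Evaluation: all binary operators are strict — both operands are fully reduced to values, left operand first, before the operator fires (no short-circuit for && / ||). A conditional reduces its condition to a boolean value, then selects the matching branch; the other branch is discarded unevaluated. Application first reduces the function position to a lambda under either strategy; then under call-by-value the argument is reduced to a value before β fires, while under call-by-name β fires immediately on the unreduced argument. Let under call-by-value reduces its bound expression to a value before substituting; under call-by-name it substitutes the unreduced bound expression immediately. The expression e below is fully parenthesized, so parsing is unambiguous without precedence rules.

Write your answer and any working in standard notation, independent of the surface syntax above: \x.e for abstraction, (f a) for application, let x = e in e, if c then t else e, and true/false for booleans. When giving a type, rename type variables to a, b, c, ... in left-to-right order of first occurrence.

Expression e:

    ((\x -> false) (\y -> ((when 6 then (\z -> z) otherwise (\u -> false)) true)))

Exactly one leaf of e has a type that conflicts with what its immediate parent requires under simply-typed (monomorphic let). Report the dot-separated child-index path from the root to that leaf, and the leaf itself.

Answer: 1.0.0.0 : 6

Trace:
\x._ : a -> Bool
  unify Int ~ Bool
  FAIL: mismatch Int ~ Bool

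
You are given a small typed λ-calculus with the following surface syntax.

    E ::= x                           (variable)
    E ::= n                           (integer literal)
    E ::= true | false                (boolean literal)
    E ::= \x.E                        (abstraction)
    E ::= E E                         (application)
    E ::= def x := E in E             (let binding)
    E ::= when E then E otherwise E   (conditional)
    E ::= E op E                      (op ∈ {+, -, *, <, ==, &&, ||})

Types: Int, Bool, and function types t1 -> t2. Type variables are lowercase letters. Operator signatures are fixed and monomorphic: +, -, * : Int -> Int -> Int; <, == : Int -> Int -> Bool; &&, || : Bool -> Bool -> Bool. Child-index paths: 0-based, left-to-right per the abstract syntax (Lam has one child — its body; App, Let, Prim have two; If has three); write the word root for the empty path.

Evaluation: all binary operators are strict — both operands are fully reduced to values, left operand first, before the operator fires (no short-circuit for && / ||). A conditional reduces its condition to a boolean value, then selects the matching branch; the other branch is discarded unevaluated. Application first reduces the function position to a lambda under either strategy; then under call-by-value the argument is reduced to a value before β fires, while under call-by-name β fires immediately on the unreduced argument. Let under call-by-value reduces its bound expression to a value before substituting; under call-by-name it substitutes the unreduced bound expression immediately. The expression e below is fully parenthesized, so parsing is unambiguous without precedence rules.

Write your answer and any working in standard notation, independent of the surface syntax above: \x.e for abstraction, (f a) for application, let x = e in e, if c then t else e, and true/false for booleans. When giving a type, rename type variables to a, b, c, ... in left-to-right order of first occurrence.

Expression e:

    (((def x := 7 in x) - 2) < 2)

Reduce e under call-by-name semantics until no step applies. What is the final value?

Trace:
step 0: (((let x = 7 in x) - 2) < 2)
step 1: [let@0.0] ((7 - 2) < 2)
step 2: [delta@0] (5 < 2)
step 3: [delta@root] false

Answer: false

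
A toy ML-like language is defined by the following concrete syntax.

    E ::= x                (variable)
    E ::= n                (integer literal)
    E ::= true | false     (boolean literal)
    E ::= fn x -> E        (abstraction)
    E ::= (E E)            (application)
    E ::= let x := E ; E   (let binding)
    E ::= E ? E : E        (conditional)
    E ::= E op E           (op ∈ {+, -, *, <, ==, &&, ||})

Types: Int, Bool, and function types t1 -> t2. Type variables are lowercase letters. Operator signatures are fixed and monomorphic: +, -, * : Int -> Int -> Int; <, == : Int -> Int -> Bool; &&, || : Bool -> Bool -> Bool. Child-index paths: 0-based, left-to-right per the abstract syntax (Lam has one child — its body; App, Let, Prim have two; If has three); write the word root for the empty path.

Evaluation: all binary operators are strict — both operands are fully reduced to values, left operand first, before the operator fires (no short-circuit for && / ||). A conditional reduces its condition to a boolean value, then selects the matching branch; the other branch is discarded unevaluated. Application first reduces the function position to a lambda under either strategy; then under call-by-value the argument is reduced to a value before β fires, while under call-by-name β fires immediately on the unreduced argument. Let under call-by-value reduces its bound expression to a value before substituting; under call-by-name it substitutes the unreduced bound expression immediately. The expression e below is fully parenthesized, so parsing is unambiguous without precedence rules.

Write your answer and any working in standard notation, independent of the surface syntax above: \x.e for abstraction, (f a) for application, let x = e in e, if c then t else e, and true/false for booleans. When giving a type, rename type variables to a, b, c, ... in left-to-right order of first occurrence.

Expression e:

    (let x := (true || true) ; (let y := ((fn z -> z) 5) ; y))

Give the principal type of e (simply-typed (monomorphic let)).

Answer: Int

Working:
  unify Bool ~ Bool
  unify Bool ~ Bool
let x : Bool
z : a
\z._ : a -> a
  unify a -> a ~ Int -> b
  unify a ~ Int
  unify Int ~ b
_ _ : Int
let y : Int
y : Int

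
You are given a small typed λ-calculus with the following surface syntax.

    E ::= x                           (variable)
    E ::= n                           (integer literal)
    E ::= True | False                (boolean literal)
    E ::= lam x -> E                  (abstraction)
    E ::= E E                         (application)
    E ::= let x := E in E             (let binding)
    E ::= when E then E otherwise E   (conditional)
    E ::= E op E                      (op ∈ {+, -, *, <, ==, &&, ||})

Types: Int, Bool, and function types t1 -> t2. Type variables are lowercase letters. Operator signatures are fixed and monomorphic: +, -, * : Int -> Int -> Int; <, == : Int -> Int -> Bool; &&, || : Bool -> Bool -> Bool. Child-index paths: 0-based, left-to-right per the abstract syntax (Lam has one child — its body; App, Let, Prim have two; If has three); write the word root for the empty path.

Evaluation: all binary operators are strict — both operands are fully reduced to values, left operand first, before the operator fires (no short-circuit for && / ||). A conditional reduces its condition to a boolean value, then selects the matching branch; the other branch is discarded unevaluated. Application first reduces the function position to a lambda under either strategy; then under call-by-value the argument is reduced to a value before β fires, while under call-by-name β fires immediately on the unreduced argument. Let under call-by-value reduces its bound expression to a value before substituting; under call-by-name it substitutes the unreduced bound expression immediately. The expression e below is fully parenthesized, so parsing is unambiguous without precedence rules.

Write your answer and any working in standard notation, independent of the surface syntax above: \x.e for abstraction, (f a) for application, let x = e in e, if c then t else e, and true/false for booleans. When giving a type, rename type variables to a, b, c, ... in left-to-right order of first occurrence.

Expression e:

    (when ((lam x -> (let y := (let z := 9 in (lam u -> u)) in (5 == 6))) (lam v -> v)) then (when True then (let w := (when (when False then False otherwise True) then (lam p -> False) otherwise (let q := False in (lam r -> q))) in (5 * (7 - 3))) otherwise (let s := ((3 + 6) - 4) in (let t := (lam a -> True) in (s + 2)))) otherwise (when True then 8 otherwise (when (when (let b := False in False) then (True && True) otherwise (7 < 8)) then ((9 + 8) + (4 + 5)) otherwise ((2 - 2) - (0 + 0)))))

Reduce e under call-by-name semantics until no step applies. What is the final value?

Answer: 8

Trace:
step 0: (if ((\x.(let y = (let z = 9 in (\u.u)) in (5 == 6))) (\v.v)) then (if true then (let w = (if (if false then false else true) then (\p.false) else (let q = false in (\r.q))) in (5 * (7 - 3))) else (let s = ((3 + 6) - 4) in (let t = (\a.true) in (s + 2)))) else (if true then 8 else (if (if (let b = false in false) then (true && true) else (7 < 8)) then ((9 + 8) + (4 + 5)) else ((2 - 2) - (0 + 0)))))
step 1: [beta@0] (if (let y = (let z = 9 in (\u.u)) in (5 == 6)) then (if true then (let w = (if (if false then false else true) then (\p.false) else (let q = false in (\r.q))) in (5 * (7 - 3))) else (let s = ((3 + 6) - 4) in (let t = (\a.true) in (s + 2)))) else (if true then 8 else (if (if (let b = false in false) then (true && true) else (7 < 8)) then ((9 + 8) + (4 + 5)) else ((2 - 2) - (0 + 0)))))
step 2: [let@0] (if (5 == 6) then (if true then (let w = (if (if false then false else true) then (\p.false) else (let q = false in (\r.q))) in (5 * (7 - 3))) else (let s = ((3 + 6) - 4) in (let t = (\a.true) in (s + 2)))) else (if true then 8 else (if (if (let b = false in false) then (true && true) else (7 < 8)) then ((9 + 8) + (4 + 5)) else ((2 - 2) - (0 + 0)))))
step 3: [delta@0] (if false then (if true then (let w = (if (if false then false else true) then (\p.false) else (let q = false in (\r.q))) in (5 * (7 - 3))) else (let s = ((3 + 6) - 4) in (let t = (\a.true) in (s + 2)))) else (if true then 8 else (if (if (let b = false in false) then (true && true) else (7 < 8)) then ((9 + 8) + (4 + 5)) else ((2 - 2) - (0 + 0)))))
step 4: [if@root] (if true then 8 else (if (if (let b = false in false) then (true && true) else (7 < 8)) then ((9 + 8) + (4 + 5)) else ((2 - 2) - (0 + 0))))
step 5: [if@root] 8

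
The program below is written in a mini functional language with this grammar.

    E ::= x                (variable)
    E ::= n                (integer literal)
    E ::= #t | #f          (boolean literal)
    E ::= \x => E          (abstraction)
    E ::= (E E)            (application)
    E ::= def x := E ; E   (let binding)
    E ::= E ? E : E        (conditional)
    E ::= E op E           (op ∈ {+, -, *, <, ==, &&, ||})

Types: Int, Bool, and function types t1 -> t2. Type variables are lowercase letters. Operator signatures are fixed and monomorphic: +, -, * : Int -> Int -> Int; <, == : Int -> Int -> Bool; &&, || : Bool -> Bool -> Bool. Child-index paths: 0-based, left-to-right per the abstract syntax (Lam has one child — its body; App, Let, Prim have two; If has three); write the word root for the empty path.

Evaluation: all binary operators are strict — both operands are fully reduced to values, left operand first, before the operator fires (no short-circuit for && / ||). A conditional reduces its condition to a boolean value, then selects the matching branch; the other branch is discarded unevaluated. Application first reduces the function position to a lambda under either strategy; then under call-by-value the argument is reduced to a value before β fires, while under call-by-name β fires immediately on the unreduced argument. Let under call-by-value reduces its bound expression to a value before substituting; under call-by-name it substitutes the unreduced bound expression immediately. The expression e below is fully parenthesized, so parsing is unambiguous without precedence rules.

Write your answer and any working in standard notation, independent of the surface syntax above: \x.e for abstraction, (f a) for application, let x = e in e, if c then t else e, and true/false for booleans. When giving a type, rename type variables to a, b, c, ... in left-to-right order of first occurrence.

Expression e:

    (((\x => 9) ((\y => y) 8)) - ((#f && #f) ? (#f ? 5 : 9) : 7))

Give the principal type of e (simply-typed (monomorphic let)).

Answer: Int

Derivation:
\x._ : a -> Int
y : b
\y._ : b -> b
  unify b -> b ~ Int -> c
  unify b ~ Int
  unify Int ~ c
_ _ : Int
  unify a -> Int ~ Int -> d
  unify a ~ Int
  unify Int ~ d
_ _ : Int
  unify Int ~ Int
  unify Bool ~ Bool
  unify Bool ~ Bool
  unify Bool ~ Bool
  unify Bool ~ Bool
  unify Int ~ Int
  unify Int ~ Int
  unify Int ~ Int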